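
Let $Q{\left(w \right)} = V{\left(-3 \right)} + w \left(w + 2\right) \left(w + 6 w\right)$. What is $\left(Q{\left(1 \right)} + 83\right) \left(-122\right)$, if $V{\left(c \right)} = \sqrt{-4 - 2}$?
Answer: $-12688 - 122 i \sqrt{6} \approx -12688.0 - 298.84 i$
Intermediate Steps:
$V{\left(c \right)} = i \sqrt{6}$ ($V{\left(c \right)} = \sqrt{-6} = i \sqrt{6}$)
$Q{\left(w \right)} = i \sqrt{6} + 7 w^{2} \left(2 + w\right)$ ($Q{\left(w \right)} = i \sqrt{6} + w \left(w + 2\right) \left(w + 6 w\right) = i \sqrt{6} + w \left(2 + w\right) 7 w = i \sqrt{6} + w 7 w \left(2 + w\right) = i \sqrt{6} + 7 w^{2} \left(2 + w\right)$)
$\left(Q{\left(1 \right)} + 83\right) \left(-122\right) = \left(\left(7 \cdot 1^{3} + 14 \cdot 1^{2} + i \sqrt{6}\right) + 83\right) \left(-122\right) = \left(\left(7 \cdot 1 + 14 \cdot 1 + i \sqrt{6}\right) + 83\right) \left(-122\right) = \left(\left(7 + 14 + i \sqrt{6}\right) + 83\right) \left(-122\right) = \left(\left(21 + i \sqrt{6}\right) + 83\right) \left(-122\right) = \left(104 + i \sqrt{6}\right) \left(-122\right) = -12688 - 122 i \sqrt{6}$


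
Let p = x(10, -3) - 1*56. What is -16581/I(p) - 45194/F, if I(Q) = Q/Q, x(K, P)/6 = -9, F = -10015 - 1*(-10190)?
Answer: -2946869/175 ≈ -16839.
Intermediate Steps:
F = 175 (F = -10015 + 10190 = 175)
x(K, P) = -54 (x(K, P) = 6*(-9) = -54)
p = -110 (p = -54 - 1*56 = -54 - 56 = -110)
I(Q) = 1
-16581/I(p) - 45194/F = -16581/1 - 45194/175 = -16581*1 - 45194*1/175 = -16581 - 45194/175 = -2946869/175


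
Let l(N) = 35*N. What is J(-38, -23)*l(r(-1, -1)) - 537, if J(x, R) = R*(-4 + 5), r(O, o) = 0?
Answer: -537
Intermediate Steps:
J(x, R) = R (J(x, R) = R*1 = R)
J(-38, -23)*l(r(-1, -1)) - 537 = -805*0 - 537 = -23*0 - 537 = 0 - 537 = -537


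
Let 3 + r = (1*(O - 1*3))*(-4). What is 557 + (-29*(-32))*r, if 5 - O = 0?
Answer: -9651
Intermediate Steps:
O = 5 (O = 5 - 1*0 = 5 + 0 = 5)
r = -11 (r = -3 + (1*(5 - 1*3))*(-4) = -3 + (1*(5 - 3))*(-4) = -3 + (1*2)*(-4) = -3 + 2*(-4) = -3 - 8 = -11)
557 + (-29*(-32))*r = 557 - 29*(-32)*(-11) = 557 + 928*(-11) = 557 - 10208 = -9651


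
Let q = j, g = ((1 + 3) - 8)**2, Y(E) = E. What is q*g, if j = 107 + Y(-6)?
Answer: 1616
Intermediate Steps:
g = 16 (g = (4 - 8)**2 = (-4)**2 = 16)
j = 101 (j = 107 - 6 = 101)
q = 101
q*g = 101*16 = 1616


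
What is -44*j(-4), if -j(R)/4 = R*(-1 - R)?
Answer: -2112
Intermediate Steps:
j(R) = -4*R*(-1 - R)
-44*j(-4) = -176*(-4)*(1 - 4) = -176*(-4)*(-3) = -44*48 = -2112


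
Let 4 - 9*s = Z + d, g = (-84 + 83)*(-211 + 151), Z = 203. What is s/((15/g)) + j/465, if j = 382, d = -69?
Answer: -79454/1395 ≈ -56.956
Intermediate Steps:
g = 60 (g = -1*(-60) = 60)
s = -130/9 (s = 4/9 - (203 - 69)/9 = 4/9 - ⅑*134 = 4/9 - 134/9 = -130/9 ≈ -14.444)
s/((15/g)) + j/465 = -130/(9*(15/60)) + 382/465 = -130/(9*(15*(1/60))) + 382*(1/465) = -130/(9*¼) + 382/465 = -130/9*4 + 382/465 = -520/9 + 382/465 = -79454/1395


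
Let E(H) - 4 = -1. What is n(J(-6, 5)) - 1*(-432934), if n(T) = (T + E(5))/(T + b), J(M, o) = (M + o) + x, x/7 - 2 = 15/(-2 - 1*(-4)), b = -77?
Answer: 9957345/23 ≈ 4.3293e+5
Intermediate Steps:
E(H) = 3 (E(H) = 4 - 1 = 3)
x = 133/2 (x = 14 + 7*(15/(-2 - 1*(-4))) = 14 + 7*(15/(-2 + 4)) = 14 + 7*(15/2) = 14 + 105/2 = 133/2 ≈ 66.500)
J(M, o) = 133/2 + M + o (J(M, o) = (M + o) + 133/2 = 133/2 + M + o)
n(T) = (3 + T)/(-77 + T) (n(T) = (T + 3)/(T - 77) = (3 + T)/(-77 + T))
n(J(-6, 5)) - 1*(-432934) = (3 + (133/2 - 6 + 5))/(-77 + (133/2 - 6 + 5)) - 1*(-432934) = (3 + 131/2)/(-77 + 131/2) + 432934 = (137/2)/(-23/2) + 432934 = -2/23*137/2 + 432934 = -137/23 + 432934 = 9957345/23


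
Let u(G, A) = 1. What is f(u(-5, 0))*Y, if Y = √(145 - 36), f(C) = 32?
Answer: 32*√109 ≈ 334.09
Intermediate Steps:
Y = √109 ≈ 10.440
f(u(-5, 0))*Y = 32*√109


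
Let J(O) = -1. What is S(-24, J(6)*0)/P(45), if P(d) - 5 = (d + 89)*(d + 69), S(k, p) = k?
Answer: -24/15281 ≈ -0.0015706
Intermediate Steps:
P(d) = 5 + (69 + d)*(89 + d) (P(d) = 5 + (d + 89)*(d + 69) = 5 + (89 + d)*(69 + d) = 5 + (69 + d)*(89 + d))
S(-24, J(6)*0)/P(45) = -24/(6146 + 45² + 158*45) = -24/(6146 + 2025 + 7110) = -24/15281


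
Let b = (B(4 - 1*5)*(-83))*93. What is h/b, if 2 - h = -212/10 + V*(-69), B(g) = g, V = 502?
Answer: 173306/38595 ≈ 4.4904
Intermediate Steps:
b = 7719 (b = ((4 - 1*5)*(-83))*93 = ((4 - 5)*(-83))*93 = -1*(-83)*93 = 83*93 = 7719)
h = 173306/5 (h = 2 - (-212/10 + 502*(-69)) = 2 - (-212*⅒ - 34638) = 2 - (-106/5 - 34638) = 2 - 1*(-173296/5) = 2 + 173296/5 = 173306/5 ≈ 34661.)
h/b = (173306/5)/7719 = (173306/5)*(1/7719) = 173306/38595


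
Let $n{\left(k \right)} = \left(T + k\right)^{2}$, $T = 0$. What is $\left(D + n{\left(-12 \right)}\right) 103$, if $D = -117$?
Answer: $2781$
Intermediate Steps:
$n{\left(k \right)} = k^{2}$ ($n{\left(k \right)} = \left(0 + k\right)^{2} = k^{2}$)
$\left(D + n{\left(-12 \right)}\right) 103 = \left(-117 + \left(-12\right)^{2}\right) 103 = \left(-117 + 144\right) 103 = 27 \cdot 103 = 2781$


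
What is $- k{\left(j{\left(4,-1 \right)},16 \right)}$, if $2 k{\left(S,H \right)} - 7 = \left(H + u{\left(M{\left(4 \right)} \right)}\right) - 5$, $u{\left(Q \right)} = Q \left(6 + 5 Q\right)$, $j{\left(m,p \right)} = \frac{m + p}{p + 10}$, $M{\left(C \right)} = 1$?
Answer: $- \frac{29}{2} \approx -14.5$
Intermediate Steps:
$j{\left(m,p \right)} = \frac{m + p}{10 + p}$
$k{\left(S,H \right)} = \frac{13}{2} + \frac{H}{2}$ ($k{\left(S,H \right)} = \frac{7}{2} + \frac{\left(H + 1 \left(6 + 5 \cdot 1\right)\right) - 5}{2} = \frac{7}{2} + \frac{\left(H + 1 \left(6 + 5\right)\right) - 5}{2} = \frac{7}{2} + \frac{\left(H + 1 \cdot 11\right) - 5}{2} = \frac{7}{2} + \frac{\left(H + 11\right) - 5}{2} = \frac{7}{2} + \frac{\left(11 + H\right) - 5}{2} = \frac{7}{2} + \frac{6 + H}{2} = \frac{7}{2} + \left(3 + \frac{H}{2}\right) = \frac{13}{2} + \frac{H}{2}$)
$- k{\left(j{\left(4,-1 \right)},16 \right)} = - (\frac{13}{2} + \frac{1}{2} \cdot 16) = - (\frac{13}{2} + 8) = \left(-1\right) \frac{29}{2} = - \frac{29}{2}$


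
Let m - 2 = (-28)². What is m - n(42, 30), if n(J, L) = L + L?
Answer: 726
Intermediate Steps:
n(J, L) = 2*L
m = 786 (m = 2 + (-28)² = 2 + 784 = 786)
m - n(42, 30) = 786 - 2*30 = 786 - 1*60 = 786 - 60 = 726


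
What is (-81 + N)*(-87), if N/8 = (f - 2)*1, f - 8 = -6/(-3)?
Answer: 1479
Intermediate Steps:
f = 10 (f = 8 - 6/(-3) = 8 - 6*(-⅓) = 8 + 2 = 10)
N = 64 (N = 8*((10 - 2)*1) = 8*(8*1) = 8*8 = 64)
(-81 + N)*(-87) = (-81 + 64)*(-87) = -17*(-87) = 1479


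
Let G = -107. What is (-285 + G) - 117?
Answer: -509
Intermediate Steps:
(-285 + G) - 117 = (-285 - 107) - 117 = -392 - 117 = -509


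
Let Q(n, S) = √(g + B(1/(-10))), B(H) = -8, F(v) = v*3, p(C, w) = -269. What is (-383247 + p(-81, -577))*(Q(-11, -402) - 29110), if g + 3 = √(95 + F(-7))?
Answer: 11164150760 - 383516*√(-11 + √74) ≈ 1.1164e+10 - 5.9385e+5*I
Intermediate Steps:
F(v) = 3*v
g = -3 + √74 (g = -3 + √(95 + 3*(-7)) = -3 + √(95 - 21) = -3 + √74 ≈ 5.6023)
Q(n, S) = √(-11 + √74) (Q(n, S) = √((-3 + √74) - 8) = √(-11 + √74))
(-383247 + p(-81, -577))*(Q(-11, -402) - 29110) = (-383247 - 269)*(√(-11 + √74) - 29110) = -383516*(-29110 + √(-11 + √74)) = 11164150760 - 383516*√(-11 + √74)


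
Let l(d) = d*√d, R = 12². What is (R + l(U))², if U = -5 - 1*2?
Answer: 20393 - 2016*I*√7 ≈ 20393.0 - 5333.8*I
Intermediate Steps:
U = -7 (U = -5 - 2 = -7)
R = 144
l(d) = d^(3/2)
(R + l(U))² = (144 + (-7)^(3/2))² = (144 - 7*I*√7)²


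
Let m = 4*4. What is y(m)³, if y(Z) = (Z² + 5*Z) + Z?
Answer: 43614208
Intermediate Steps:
m = 16
y(Z) = Z² + 6*Z
y(m)³ = (16*(6 + 16))³ = (16*22)³ = 352³ = 43614208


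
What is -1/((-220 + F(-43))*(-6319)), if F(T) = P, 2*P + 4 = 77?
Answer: -2/2319073 ≈ -8.6241e-7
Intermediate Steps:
P = 73/2 (P = -2 + (½)*77 = -2 + 77/2 = 73/2 ≈ 36.500)
F(T) = 73/2
-1/((-220 + F(-43))*(-6319)) = -1/((-220 + 73/2)*(-6319)) = -(-1)/((-367/2)*6319) = -(-2)*(-1)/(367*6319) = -1*2/2319073 = -2/2319073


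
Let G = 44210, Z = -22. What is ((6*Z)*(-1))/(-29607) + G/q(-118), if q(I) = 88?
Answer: 218152309/434236 ≈ 502.38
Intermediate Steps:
((6*Z)*(-1))/(-29607) + G/q(-118) = ((6*(-22))*(-1))/(-29607) + 44210/88 = -132*(-1)*(-1/29607) + 44210*(1/88) = 132*(-1/29607) + 22105/44 = -44/9869 + 22105/44 = 218152309/434236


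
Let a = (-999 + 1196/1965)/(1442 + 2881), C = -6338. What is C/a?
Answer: 4894488810/178349 ≈ 27443.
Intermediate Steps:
a = -178349/772245 (a = (-999 + 1196*(1/1965))/4323 = (-999 + 1196/1965)*(1/4323) = -1961839/1965*1/4323 = -178349/772245 ≈ -0.23095)
C/a = -6338/(-178349/772245) = -6338*(-772245/178349) = 4894488810/178349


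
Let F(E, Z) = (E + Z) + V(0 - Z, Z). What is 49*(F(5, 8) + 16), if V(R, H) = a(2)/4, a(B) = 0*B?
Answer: 1421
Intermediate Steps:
a(B) = 0
V(R, H) = 0 (V(R, H) = 0/4 = 0*(1/4) = 0)
F(E, Z) = E + Z (F(E, Z) = (E + Z) + 0 = E + Z)
49*(F(5, 8) + 16) = 49*((5 + 8) + 16) = 49*(13 + 16) = 49*29 = 1421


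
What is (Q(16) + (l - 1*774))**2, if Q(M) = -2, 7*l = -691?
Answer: 37491129/49 ≈ 7.6513e+5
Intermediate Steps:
l = -691/7 (l = (1/7)*(-691) = -691/7 ≈ -98.714)
(Q(16) + (l - 1*774))**2 = (-2 + (-691/7 - 1*774))**2 = (-2 + (-691/7 - 774))**2 = (-2 - 6109/7)**2 = (-6123/7)**2 = 37491129/49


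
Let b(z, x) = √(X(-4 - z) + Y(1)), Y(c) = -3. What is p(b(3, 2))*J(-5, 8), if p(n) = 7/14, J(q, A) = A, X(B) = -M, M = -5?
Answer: 4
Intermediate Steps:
X(B) = 5 (X(B) = -1*(-5) = 5)
b(z, x) = √2 (b(z, x) = √(5 - 3) = √2)
p(n) = ½ (p(n) = 7*(1/14) = ½)
p(b(3, 2))*J(-5, 8) = (½)*8 = 4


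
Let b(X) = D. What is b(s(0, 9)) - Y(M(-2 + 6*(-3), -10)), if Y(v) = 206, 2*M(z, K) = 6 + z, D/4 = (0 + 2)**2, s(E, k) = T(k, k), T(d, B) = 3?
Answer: -190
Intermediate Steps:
s(E, k) = 3
D = 16 (D = 4*(0 + 2)**2 = 4*2**2 = 4*4 = 16)
M(z, K) = 3 + z/2 (M(z, K) = (6 + z)/2 = 3 + z/2)
b(X) = 16
b(s(0, 9)) - Y(M(-2 + 6*(-3), -10)) = 16 - 1*206 = 16 - 206 = -190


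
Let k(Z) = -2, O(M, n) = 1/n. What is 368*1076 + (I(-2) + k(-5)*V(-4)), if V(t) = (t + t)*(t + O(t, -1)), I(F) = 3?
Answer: 395891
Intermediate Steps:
V(t) = 2*t*(-1 + t) (V(t) = (t + t)*(t + 1/(-1)) = (2*t)*(t - 1) = (2*t)*(-1 + t) = 2*t*(-1 + t))
368*1076 + (I(-2) + k(-5)*V(-4)) = 368*1076 + (3 - 4*(-4)*(-1 - 4)) = 395968 + (3 - 4*(-4)*(-5)) = 395968 + (3 - 2*40) = 395968 + (3 - 80) = 395968 - 77 = 395891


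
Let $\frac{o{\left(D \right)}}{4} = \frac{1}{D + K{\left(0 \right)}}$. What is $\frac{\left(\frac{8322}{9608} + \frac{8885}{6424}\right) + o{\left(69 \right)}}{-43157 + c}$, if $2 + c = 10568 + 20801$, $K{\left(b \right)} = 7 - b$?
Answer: $- \frac{112476931}{576095776080} \approx -0.00019524$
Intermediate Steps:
$o{\left(D \right)} = \frac{4}{7 + D}$ ($o{\left(D \right)} = \frac{4}{D + \left(7 - 0\right)} = \frac{4}{D + \left(7 + 0\right)} = \frac{4}{D + 7} = \frac{4}{7 + D}$)
$c = 31367$ ($c = -2 + \left(10568 + 20801\right) = -2 + 31369 = 31367$)
$\frac{\left(\frac{8322}{9608} + \frac{8885}{6424}\right) + o{\left(69 \right)}}{-43157 + c} = \frac{\left(\frac{8322}{9608} + \frac{8885}{6424}\right) + \frac{4}{7 + 69}}{-43157 + 31367} = \frac{\left(8322 \cdot \frac{1}{9608} + 8885 \cdot \frac{1}{6424}\right) + \frac{4}{76}}{-11790} = \left(\left(\frac{4161}{4804} + \frac{8885}{6424}\right) + 4 \cdot \frac{1}{76}\right) \left(- \frac{1}{11790}\right) = \left(\frac{17353451}{7715224} + \frac{1}{19}\right) \left(- \frac{1}{11790}\right) = \frac{337430793}{146589256} \left(- \frac{1}{11790}\right) = - \frac{112476931}{576095776080}$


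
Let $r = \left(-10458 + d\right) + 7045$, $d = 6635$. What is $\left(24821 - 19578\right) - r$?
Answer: $2021$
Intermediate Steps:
$r = 3222$ ($r = \left(-10458 + 6635\right) + 7045 = -3823 + 7045 = 3222$)
$\left(24821 - 19578\right) - r = \left(24821 - 19578\right) - 3222 = 5243 - 3222 = 2021$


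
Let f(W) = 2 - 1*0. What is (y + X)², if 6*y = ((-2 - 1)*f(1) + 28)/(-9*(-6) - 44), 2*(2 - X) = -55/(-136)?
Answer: 77986561/16646400 ≈ 4.6849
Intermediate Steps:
f(W) = 2 (f(W) = 2 + 0 = 2)
X = 489/272 (X = 2 - (-55)/(2*(-136)) = 2 - (-55)*(-1)/(2*136) = 2 - ½*55/136 = 2 - 55/272 = 489/272 ≈ 1.7978)
y = 11/30 (y = (((-2 - 1)*2 + 28)/(-9*(-6) - 44))/6 = ((-3*2 + 28)/(54 - 44))/6 = ((-6 + 28)/10)/6 = (22*(⅒))/6 = (⅙)*(11/5) = 11/30 ≈ 0.36667)
(y + X)² = (11/30 + 489/272)² = (8831/4080)² = 77986561/16646400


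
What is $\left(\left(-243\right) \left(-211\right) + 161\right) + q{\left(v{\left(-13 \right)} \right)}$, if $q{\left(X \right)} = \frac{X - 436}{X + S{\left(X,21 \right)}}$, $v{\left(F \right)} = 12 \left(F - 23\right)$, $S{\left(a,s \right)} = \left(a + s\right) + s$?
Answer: $\frac{21139808}{411} \approx 51435.0$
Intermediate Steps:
$S{\left(a,s \right)} = a + 2 s$
$v{\left(F \right)} = -276 + 12 F$ ($v{\left(F \right)} = 12 \left(-23 + F\right) = -276 + 12 F$)
$q{\left(X \right)} = \frac{-436 + X}{42 + 2 X}$ ($q{\left(X \right)} = \frac{X - 436}{X + \left(X + 2 \cdot 21\right)} = \frac{-436 + X}{X + \left(X + 42\right)} = \frac{-436 + X}{X + \left(42 + X\right)} = \frac{-436 + X}{42 + 2 X}$)
$\left(\left(-243\right) \left(-211\right) + 161\right) + q{\left(v{\left(-13 \right)} \right)} = \left(\left(-243\right) \left(-211\right) + 161\right) + \frac{-436 + \left(-276 + 12 \left(-13\right)\right)}{2 \left(21 + \left(-276 + 12 \left(-13\right)\right)\right)} = \left(51273 + 161\right) + \frac{-436 - 432}{2 \left(21 - 432\right)} = 51434 + \frac{-436 - 432}{2 \left(21 - 432\right)} = 51434 + \frac{1}{2} \frac{1}{-411} \left(-868\right) = 51434 + \frac{1}{2} \left(- \frac{1}{411}\right) \left(-868\right) = 51434 + \frac{434}{411} = \frac{21139808}{411}$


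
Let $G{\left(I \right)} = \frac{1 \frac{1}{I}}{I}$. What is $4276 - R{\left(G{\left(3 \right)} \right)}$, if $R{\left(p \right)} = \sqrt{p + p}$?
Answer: $4276 - \frac{\sqrt{2}}{3} \approx 4275.5$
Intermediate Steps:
$G{\left(I \right)} = \frac{1}{I^{2}}$ ($G{\left(I \right)} = \frac{1}{I I} = \frac{1}{I^{2}}$)
$R{\left(p \right)} = \sqrt{2} \sqrt{p}$ ($R{\left(p \right)} = \sqrt{2 p} = \sqrt{2} \sqrt{p}$)
$4276 - R{\left(G{\left(3 \right)} \right)} = 4276 - \sqrt{2} \sqrt{\frac{1}{9}} = 4276 - \frac{\sqrt{2}}{3}$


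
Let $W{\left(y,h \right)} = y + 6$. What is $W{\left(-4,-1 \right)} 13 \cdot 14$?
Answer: $364$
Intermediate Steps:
$W{\left(y,h \right)} = 6 + y$
$W{\left(-4,-1 \right)} 13 \cdot 14 = \left(6 - 4\right) 13 \cdot 14 = 2 \cdot 13 \cdot 14 = 26 \cdot 14 = 364$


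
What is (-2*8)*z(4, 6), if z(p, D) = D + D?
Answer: -192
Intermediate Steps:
z(p, D) = 2*D
(-2*8)*z(4, 6) = (-2*8)*(2*6) = -16*12 = -192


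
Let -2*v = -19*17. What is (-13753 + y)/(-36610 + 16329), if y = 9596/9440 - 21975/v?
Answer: 10586583963/15459800680 ≈ 0.68478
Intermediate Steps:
v = 323/2 (v = -(-19)*17/2 = -½*(-323) = 323/2 ≈ 161.50)
y = -102947123/762280 (y = 9596/9440 - 21975/323/2 = 9596*(1/9440) - 21975*2/323 = 2399/2360 - 43950/323 = -102947123/762280 ≈ -135.05)
(-13753 + y)/(-36610 + 16329) = (-13753 - 102947123/762280)/(-36610 + 16329) = -10586583963/762280/(-20281) = -10586583963/762280*(-1/20281) = 10586583963/15459800680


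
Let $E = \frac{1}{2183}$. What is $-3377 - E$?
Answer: $- \frac{7371992}{2183} \approx -3377.0$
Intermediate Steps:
$E = \frac{1}{2183} \approx 0.00045808$
$-3377 - E = -3377 - \frac{1}{2183} = - \frac{7371992}{2183}$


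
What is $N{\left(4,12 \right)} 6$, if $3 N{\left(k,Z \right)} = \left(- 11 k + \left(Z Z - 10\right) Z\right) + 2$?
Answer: $3132$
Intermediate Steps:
$N{\left(k,Z \right)} = \frac{2}{3} - \frac{11 k}{3} + \frac{Z \left(-10 + Z^{2}\right)}{3}$ ($N{\left(k,Z \right)} = \frac{\left(- 11 k + \left(Z Z - 10\right) Z\right) + 2}{3} = \frac{\left(- 11 k + \left(Z^{2} - 10\right) Z\right) + 2}{3} = \frac{\left(- 11 k + \left(-10 + Z^{2}\right) Z\right) + 2}{3} = \frac{\left(- 11 k + Z \left(-10 + Z^{2}\right)\right) + 2}{3} = \frac{2 - 11 k + Z \left(-10 + Z^{2}\right)}{3} = \frac{2}{3} - \frac{11 k}{3} + \frac{Z \left(-10 + Z^{2}\right)}{3}$)
$N{\left(4,12 \right)} 6 = \left(\frac{2}{3} - \frac{44}{3} - 40 + \frac{12^{3}}{3}\right) 6 = \left(\frac{2}{3} - \frac{44}{3} - 40 + \frac{1}{3} \cdot 1728\right) 6 = \left(\frac{2}{3} - \frac{44}{3} - 40 + 576\right) 6 = 522 \cdot 6 = 3132$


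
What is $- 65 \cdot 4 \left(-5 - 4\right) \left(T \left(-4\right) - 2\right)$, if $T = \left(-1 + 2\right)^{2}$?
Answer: $-14040$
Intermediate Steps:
$T = 1$ ($T = 1^{2} = 1$)
$- 65 \cdot 4 \left(-5 - 4\right) \left(T \left(-4\right) - 2\right) = - 65 \cdot 4 \left(-5 - 4\right) \left(1 \left(-4\right) - 2\right) = - 65 \cdot 4 \left(-9\right) \left(-4 - 2\right) = \left(-65\right) \left(-36\right) \left(-6\right) = 2340 \left(-6\right) = -14040$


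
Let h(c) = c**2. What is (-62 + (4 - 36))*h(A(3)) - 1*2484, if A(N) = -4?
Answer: -3988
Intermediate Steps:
(-62 + (4 - 36))*h(A(3)) - 1*2484 = (-62 + (4 - 36))*(-4)**2 - 1*2484 = (-62 - 32)*16 - 2484 = -94*16 - 2484 = -1504 - 2484 = -3988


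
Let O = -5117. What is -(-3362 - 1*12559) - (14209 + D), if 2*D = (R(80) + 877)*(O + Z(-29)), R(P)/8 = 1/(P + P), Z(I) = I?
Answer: 45167233/20 ≈ 2.2584e+6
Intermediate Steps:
R(P) = 4/P (R(P) = 8/(P + P) = 8/((2*P)) = 8*(1/(2*P)) = 4/P)
D = -45132993/20 (D = ((4/80 + 877)*(-5117 - 29))/2 = ((4*(1/80) + 877)*(-5146))/2 = ((1/20 + 877)*(-5146))/2 = ((17541/20)*(-5146))/2 = (½)*(-45132993/10) = -45132993/20 ≈ -2.2566e+6)
-(-3362 - 1*12559) - (14209 + D) = -(-3362 - 1*12559) - (14209 - 45132993/20) = -(-3362 - 12559) - 1*(-44848813/20) = -1*(-15921) + 44848813/20 = 15921 + 44848813/20 = 45167233/20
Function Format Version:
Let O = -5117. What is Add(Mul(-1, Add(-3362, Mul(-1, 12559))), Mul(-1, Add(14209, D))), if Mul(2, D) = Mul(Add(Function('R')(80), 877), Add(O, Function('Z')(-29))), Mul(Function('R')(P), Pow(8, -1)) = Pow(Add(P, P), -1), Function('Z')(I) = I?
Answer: Rational(45167233, 20) ≈ 2.2584e+6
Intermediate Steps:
Function('R')(P) = Mul(4, Pow(P, -1)) (Function('R')(P) = Mul(8, Pow(Add(P, P), -1)) = Mul(8, Pow(Mul(2, P), -1)) = Mul(8, Mul(Rational(1, 2), Pow(P, -1))) = Mul(4, Pow(P, -1)))
D = Rational(-45132993, 20) (D = Mul(Rational(1, 2), Mul(Add(Mul(4, Pow(80, -1)), 877), Add(-5117, -29))) = Mul(Rational(1, 2), Mul(Add(Mul(4, Rational(1, 80)), 877), -5146)) = Mul(Rational(1, 2), Mul(Add(Rational(1, 20), 877), -5146)) = Mul(Rational(1, 2), Mul(Rational(17541, 20), -5146)) = Mul(Rational(1, 2), Rational(-45132993, 10)) = Rational(-45132993, 20) ≈ -2.2566e+6)
Add(Mul(-1, Add(-3362, Mul(-1, 12559))), Mul(-1, Add(14209, D))) = Add(Mul(-1, Add(-3362, Mul(-1, 12559))), Mul(-1, Add(14209, Rational(-45132993, 20)))) = Add(Mul(-1, Add(-3362, -12559)), Mul(-1, Rational(-44848813, 20))) = Add(Mul(-1, -15921), Rational(44848813, 20)) = Add(15921, Rational(44848813, 20)) = Rational(45167233, 20)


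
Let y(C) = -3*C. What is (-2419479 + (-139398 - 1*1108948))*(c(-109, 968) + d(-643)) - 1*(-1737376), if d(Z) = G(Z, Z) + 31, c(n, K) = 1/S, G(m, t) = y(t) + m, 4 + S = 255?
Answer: -1212029493224/251 ≈ -4.8288e+9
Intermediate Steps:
S = 251 (S = -4 + 255 = 251)
G(m, t) = m - 3*t (G(m, t) = -3*t + m = m - 3*t)
c(n, K) = 1/251
d(Z) = 31 - 2*Z (d(Z) = (Z - 3*Z) + 31 = -2*Z + 31 = 31 - 2*Z)
(-2419479 + (-139398 - 1*1108948))*(c(-109, 968) + d(-643)) - 1*(-1737376) = (-2419479 + (-139398 - 1*1108948))*(1/251 + (31 - 2*(-643))) - 1*(-1737376) = (-2419479 + (-139398 - 1108948))*(1/251 + (31 + 1286)) + 1737376 = (-2419479 - 1248346)*(1/251 + 1317) + 1737376 = -3667825*330568/251 + 1737376 = -1212465574600/251 + 1737376 = -1212029493224/251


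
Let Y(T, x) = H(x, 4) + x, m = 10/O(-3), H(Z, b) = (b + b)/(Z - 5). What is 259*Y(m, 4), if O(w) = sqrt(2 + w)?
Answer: -1036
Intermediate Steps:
H(Z, b) = 2*b/(-5 + Z) (H(Z, b) = (2*b)/(-5 + Z) = 2*b/(-5 + Z))
m = -10*I (m = 10/(sqrt(2 - 3)) = 10/(sqrt(-1)) = 10/I = 10*(-I) = -10*I ≈ -10.0*I)
Y(T, x) = x + 8/(-5 + x) (Y(T, x) = 2*4/(-5 + x) + x = 8/(-5 + x) + x = x + 8/(-5 + x))
259*Y(m, 4) = 259*((8 + 4*(-5 + 4))/(-5 + 4)) = 259*((8 + 4*(-1))/(-1)) = 259*(-(8 - 4)) = 259*(-1*4) = 259*(-4) = -1036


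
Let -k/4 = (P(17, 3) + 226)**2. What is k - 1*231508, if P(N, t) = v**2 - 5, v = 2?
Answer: -434008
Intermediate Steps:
P(N, t) = -1 (P(N, t) = 2**2 - 5 = 4 - 5 = -1)
k = -202500 (k = -4*(-1 + 226)**2 = -4*225**2 = -4*50625 = -202500)
k - 1*231508 = -202500 - 1*231508 = -202500 - 231508 = -434008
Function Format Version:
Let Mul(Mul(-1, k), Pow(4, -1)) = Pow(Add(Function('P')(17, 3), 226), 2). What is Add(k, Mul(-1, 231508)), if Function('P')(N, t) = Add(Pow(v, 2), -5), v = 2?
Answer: -434008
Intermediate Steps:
Function('P')(N, t) = -1 (Function('P')(N, t) = Add(Pow(2, 2), -5) = Add(4, -5) = -1)
k = -202500 (k = Mul(-4, Pow(Add(-1, 226), 2)) = Mul(-4, Pow(225, 2)) = Mul(-4, 50625) = -202500)
Add(k, Mul(-1, 231508)) = Add(-202500, Mul(-1, 231508)) = Add(-202500, -231508) = -434008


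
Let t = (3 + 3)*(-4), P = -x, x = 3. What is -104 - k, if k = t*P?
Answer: -176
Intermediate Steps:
P = -3 (P = -1*3 = -3)
t = -24 (t = 6*(-4) = -24)
k = 72 (k = -24*(-3) = 72)
-104 - k = -104 - 1*72 = -104 - 72 = -176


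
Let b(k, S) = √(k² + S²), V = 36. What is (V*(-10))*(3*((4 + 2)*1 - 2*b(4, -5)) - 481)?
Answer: 166680 + 2160*√41 ≈ 1.8051e+5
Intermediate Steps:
b(k, S) = √(S² + k²)
(V*(-10))*(3*((4 + 2)*1 - 2*b(4, -5)) - 481) = (36*(-10))*(3*((4 + 2)*1 - 2*√((-5)² + 4²)) - 481) = -360*(3*(6*1 - 2*√(25 + 16)) - 481) = -360*(3*(6 - 2*√41) - 481) = -360*((18 - 6*√41) - 481) = -360*(-463 - 6*√41) = 166680 + 2160*√41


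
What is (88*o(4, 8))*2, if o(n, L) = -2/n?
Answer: -88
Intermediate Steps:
(88*o(4, 8))*2 = (88*(-2/4))*2 = (88*(-2*¼))*2 = (88*(-½))*2 = -44*2 = -88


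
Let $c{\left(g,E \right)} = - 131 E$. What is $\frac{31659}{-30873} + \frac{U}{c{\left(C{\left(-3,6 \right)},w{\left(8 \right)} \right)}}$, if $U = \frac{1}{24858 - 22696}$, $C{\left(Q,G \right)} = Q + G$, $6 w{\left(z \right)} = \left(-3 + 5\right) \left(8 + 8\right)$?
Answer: $- \frac{47821499129}{46634201632} \approx -1.0255$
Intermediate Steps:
$w{\left(z \right)} = \frac{16}{3}$ ($w{\left(z \right)} = \frac{\left(-3 + 5\right) \left(8 + 8\right)}{6} = \frac{2 \cdot 16}{6} = \frac{1}{6} \cdot 32 = \frac{16}{3}$)
$C{\left(Q,G \right)} = G + Q$
$U = \frac{1}{2162} \approx 0.00046253$
$\frac{31659}{-30873} + \frac{U}{c{\left(C{\left(-3,6 \right)},w{\left(8 \right)} \right)}} = \frac{31659}{-30873} + \frac{1}{2162 \left(\left(-131\right) \frac{16}{3}\right)} = 31659 \left(- \frac{1}{30873}\right) + \frac{1}{2162 \left(- \frac{2096}{3}\right)} = - \frac{10553}{10291} + \frac{1}{2162} \left(- \frac{3}{2096}\right) = - \frac{10553}{10291} - \frac{3}{4531552} = - \frac{47821499129}{46634201632}$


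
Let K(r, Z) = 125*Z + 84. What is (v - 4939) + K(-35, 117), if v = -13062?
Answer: -3292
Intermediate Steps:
K(r, Z) = 84 + 125*Z
(v - 4939) + K(-35, 117) = (-13062 - 4939) + (84 + 125*117) = -18001 + (84 + 14625) = -18001 + 14709 = -3292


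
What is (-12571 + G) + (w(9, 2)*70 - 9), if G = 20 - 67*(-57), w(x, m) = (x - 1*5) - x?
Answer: -9091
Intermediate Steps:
w(x, m) = -5 (w(x, m) = (x - 5) - x = (-5 + x) - x = -5)
G = 3839 (G = 20 + 3819 = 3839)
(-12571 + G) + (w(9, 2)*70 - 9) = (-12571 + 3839) + (-5*70 - 9) = -8732 + (-350 - 9) = -8732 - 359 = -9091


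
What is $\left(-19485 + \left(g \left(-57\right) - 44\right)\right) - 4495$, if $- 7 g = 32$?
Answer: $- \frac{166344}{7} \approx -23763.0$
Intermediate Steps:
$g = - \frac{32}{7}$ ($g = \left(- \frac{1}{7}\right) 32 = - \frac{32}{7} \approx -4.5714$)
$\left(-19485 + \left(g \left(-57\right) - 44\right)\right) - 4495 = \left(-19485 - - \frac{1516}{7}\right) - 4495 = \left(-19485 + \left(\frac{1824}{7} - 44\right)\right) - 4495 = \left(-19485 + \frac{1516}{7}\right) - 4495 = - \frac{134879}{7} - 4495 = - \frac{166344}{7}$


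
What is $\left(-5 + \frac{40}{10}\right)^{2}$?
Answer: $1$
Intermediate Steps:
$\left(-5 + \frac{40}{10}\right)^{2} = \left(-5 + 40 \cdot \frac{1}{10}\right)^{2} = \left(-5 + 4\right)^{2} = \left(-1\right)^{2} = 1$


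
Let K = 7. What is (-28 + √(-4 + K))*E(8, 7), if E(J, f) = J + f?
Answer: -420 + 15*√3 ≈ -394.02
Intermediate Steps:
(-28 + √(-4 + K))*E(8, 7) = (-28 + √(-4 + 7))*(8 + 7) = (-28 + √3)*15 = -420 + 15*√3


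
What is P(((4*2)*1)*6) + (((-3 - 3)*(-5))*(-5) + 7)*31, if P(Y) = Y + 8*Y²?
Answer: 14047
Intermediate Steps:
P(((4*2)*1)*6) + (((-3 - 3)*(-5))*(-5) + 7)*31 = (((4*2)*1)*6)*(1 + 8*(((4*2)*1)*6)) + (((-3 - 3)*(-5))*(-5) + 7)*31 = ((8*1)*6)*(1 + 8*((8*1)*6)) + (-6*(-5)*(-5) + 7)*31 = (8*6)*(1 + 8*(8*6)) + (30*(-5) + 7)*31 = 48*(1 + 8*48) + (-150 + 7)*31 = 48*(1 + 384) - 143*31 = 48*385 - 4433 = 18480 - 4433 = 14047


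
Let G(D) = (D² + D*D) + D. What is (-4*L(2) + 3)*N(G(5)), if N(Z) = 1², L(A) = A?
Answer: -5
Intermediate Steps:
G(D) = D + 2*D² (G(D) = (D² + D²) + D = 2*D² + D = D + 2*D²)
N(Z) = 1
(-4*L(2) + 3)*N(G(5)) = (-4*2 + 3)*1 = (-8 + 3)*1 = -5*1 = -5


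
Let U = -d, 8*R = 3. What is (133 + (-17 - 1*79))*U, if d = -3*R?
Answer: 333/8 ≈ 41.625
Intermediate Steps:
R = 3/8 (R = (⅛)*3 = 3/8 ≈ 0.37500)
d = -9/8 (d = -3*3/8 = -9/8 ≈ -1.1250)
U = 9/8 (U = -1*(-9/8) = 9/8 ≈ 1.1250)
(133 + (-17 - 1*79))*U = (133 + (-17 - 1*79))*(9/8) = (133 + (-17 - 79))*(9/8) = (133 - 96)*(9/8) = 37*(9/8) = 333/8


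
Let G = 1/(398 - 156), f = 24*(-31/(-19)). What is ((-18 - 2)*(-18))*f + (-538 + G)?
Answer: 62343575/4598 ≈ 13559.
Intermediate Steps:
f = 744/19 (f = 24*(-31*(-1/19)) = 24*(31/19) = 744/19 ≈ 39.158)
G = 1/242 ≈ 0.0041322
((-18 - 2)*(-18))*f + (-538 + G) = ((-18 - 2)*(-18))*(744/19) + (-538 + 1/242) = -20*(-18)*(744/19) - 130195/242 = 360*(744/19) - 130195/242 = 267840/19 - 130195/242 = 62343575/4598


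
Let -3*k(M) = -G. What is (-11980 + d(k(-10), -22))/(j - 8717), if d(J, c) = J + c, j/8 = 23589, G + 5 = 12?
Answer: -1/15 ≈ -0.066667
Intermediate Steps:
G = 7 (G = -5 + 12 = 7)
j = 188712 (j = 8*23589 = 188712)
k(M) = 7/3 (k(M) = -(-1)*7/3 = -⅓*(-7) = 7/3)
(-11980 + d(k(-10), -22))/(j - 8717) = (-11980 + (7/3 - 22))/(188712 - 8717) = (-11980 - 59/3)/179995 = -35999/3*1/179995 = -1/15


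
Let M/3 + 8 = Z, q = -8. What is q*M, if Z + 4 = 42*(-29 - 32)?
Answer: 61776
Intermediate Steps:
Z = -2566 (Z = -4 + 42*(-29 - 32) = -4 + 42*(-61) = -4 - 2562 = -2566)
M = -7722 (M = -24 + 3*(-2566) = -24 - 7698 = -7722)
q*M = -8*(-7722) = 61776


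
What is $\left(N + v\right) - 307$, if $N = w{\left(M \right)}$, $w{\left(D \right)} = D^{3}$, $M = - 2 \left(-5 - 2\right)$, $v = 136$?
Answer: $2573$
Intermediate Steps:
$M = 14$ ($M = \left(-2\right) \left(-7\right) = 14$)
$N = 2744$ ($N = 14^{3} = 2744$)
$\left(N + v\right) - 307 = \left(2744 + 136\right) - 307 = 2880 - 307 = 2573$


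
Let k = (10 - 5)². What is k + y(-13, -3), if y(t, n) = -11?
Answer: 14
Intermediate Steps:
k = 25 (k = 5² = 25)
k + y(-13, -3) = 25 - 11 = 14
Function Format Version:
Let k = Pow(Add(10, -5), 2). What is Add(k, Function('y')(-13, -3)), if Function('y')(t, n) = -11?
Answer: 14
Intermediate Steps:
k = 25 (k = Pow(5, 2) = 25)
Add(k, Function('y')(-13, -3)) = Add(25, -11) = 14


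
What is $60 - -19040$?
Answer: $19100$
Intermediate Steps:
$60 - -19040 = 60 + 19040 = 19100$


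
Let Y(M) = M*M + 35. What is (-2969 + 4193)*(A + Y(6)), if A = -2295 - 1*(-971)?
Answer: -1533672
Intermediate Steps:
Y(M) = 35 + M² (Y(M) = M² + 35 = 35 + M²)
A = -1324 (A = -2295 + 971 = -1324)
(-2969 + 4193)*(A + Y(6)) = (-2969 + 4193)*(-1324 + (35 + 6²)) = 1224*(-1324 + (35 + 36)) = 1224*(-1324 + 71) = 1224*(-1253) = -1533672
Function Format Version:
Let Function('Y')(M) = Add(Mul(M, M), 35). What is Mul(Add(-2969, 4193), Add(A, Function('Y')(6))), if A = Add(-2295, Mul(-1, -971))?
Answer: -1533672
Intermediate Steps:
Function('Y')(M) = Add(35, Pow(M, 2)) (Function('Y')(M) = Add(Pow(M, 2), 35) = Add(35, Pow(M, 2)))
A = -1324 (A = Add(-2295, 971) = -1324)
Mul(Add(-2969, 4193), Add(A, Function('Y')(6))) = Mul(Add(-2969, 4193), Add(-1324, Add(35, Pow(6, 2)))) = Mul(1224, Add(-1324, Add(35, 36))) = Mul(1224, Add(-1324, 71)) = Mul(1224, -1253) = -1533672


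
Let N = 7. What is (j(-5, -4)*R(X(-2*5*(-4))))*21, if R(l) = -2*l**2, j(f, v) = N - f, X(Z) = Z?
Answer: -806400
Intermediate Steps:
j(f, v) = 7 - f
(j(-5, -4)*R(X(-2*5*(-4))))*21 = ((7 - 1*(-5))*(-2*(-2*5*(-4))**2))*21 = ((7 + 5)*(-2*(-10*(-4))**2))*21 = (12*(-2*40**2))*21 = (12*(-2*1600))*21 = (12*(-3200))*21 = -38400*21 = -806400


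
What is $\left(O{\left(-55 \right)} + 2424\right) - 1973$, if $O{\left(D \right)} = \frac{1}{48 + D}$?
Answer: $\frac{3156}{7} \approx 450.86$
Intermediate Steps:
$\left(O{\left(-55 \right)} + 2424\right) - 1973 = \left(\frac{1}{48 - 55} + 2424\right) - 1973 = \left(\frac{1}{-7} + 2424\right) - 1973 = \left(- \frac{1}{7} + 2424\right) - 1973 = \frac{16967}{7} - 1973 = \frac{3156}{7}$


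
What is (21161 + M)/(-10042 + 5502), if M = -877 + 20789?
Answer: -41073/4540 ≈ -9.0469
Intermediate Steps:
M = 19912
(21161 + M)/(-10042 + 5502) = (21161 + 19912)/(-10042 + 5502) = 41073/(-4540) = 41073*(-1/4540) = -41073/4540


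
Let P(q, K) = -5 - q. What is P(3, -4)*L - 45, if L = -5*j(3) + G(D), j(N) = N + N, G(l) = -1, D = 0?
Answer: 203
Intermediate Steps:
j(N) = 2*N
L = -31 (L = -10*3 - 1 = -5*6 - 1 = -30 - 1 = -31)
P(3, -4)*L - 45 = (-5 - 1*3)*(-31) - 45 = (-5 - 3)*(-31) - 45 = -8*(-31) - 45 = 248 - 45 = 203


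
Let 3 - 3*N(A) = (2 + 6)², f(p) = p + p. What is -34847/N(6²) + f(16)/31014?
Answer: 1621118263/945927 ≈ 1713.8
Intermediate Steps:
f(p) = 2*p
N(A) = -61/3 (N(A) = 1 - (2 + 6)²/3 = 1 - ⅓*8² = 1 - ⅓*64 = 1 - 64/3 = -61/3)
-34847/N(6²) + f(16)/31014 = -34847/(-61/3) + (2*16)/31014 = -34847*(-3/61) + 32*(1/31014) = 104541/61 + 16/15507 = 1621118263/945927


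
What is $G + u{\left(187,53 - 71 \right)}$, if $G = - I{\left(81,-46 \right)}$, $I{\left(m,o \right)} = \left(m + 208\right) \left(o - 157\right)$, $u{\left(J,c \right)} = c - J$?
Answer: $58462$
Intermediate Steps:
$I{\left(m,o \right)} = \left(-157 + o\right) \left(208 + m\right)$ ($I{\left(m,o \right)} = \left(208 + m\right) \left(-157 + o\right) = \left(-157 + o\right) \left(208 + m\right)$)
$G = 58667$ ($G = - (-32656 - 12717 + 208 \left(-46\right) + 81 \left(-46\right)) = - (-32656 - 12717 - 9568 - 3726) = \left(-1\right) \left(-58667\right) = 58667$)
$G + u{\left(187,53 - 71 \right)} = 58667 + \left(\left(53 - 71\right) - 187\right) = 58667 - 205 = 58462$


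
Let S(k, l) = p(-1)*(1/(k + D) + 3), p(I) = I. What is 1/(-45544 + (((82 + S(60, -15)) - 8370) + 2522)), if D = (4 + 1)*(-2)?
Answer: -50/2565651 ≈ -1.9488e-5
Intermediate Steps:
D = -10 (D = 5*(-2) = -10)
S(k, l) = -3 - 1/(-10 + k) (S(k, l) = -(1/(k - 10) + 3) = -(1/(-10 + k) + 3) = -(3 + 1/(-10 + k)) = -3 - 1/(-10 + k))
1/(-45544 + (((82 + S(60, -15)) - 8370) + 2522)) = 1/(-45544 + (((82 + (29 - 3*60)/(-10 + 60)) - 8370) + 2522)) = 1/(-45544 + (((82 + (29 - 180)/50) - 8370) + 2522)) = 1/(-45544 + (((82 + (1/50)*(-151)) - 8370) + 2522)) = 1/(-45544 + (((82 - 151/50) - 8370) + 2522)) = 1/(-45544 + ((3949/50 - 8370) + 2522)) = 1/(-45544 + (-414551/50 + 2522)) = 1/(-45544 - 288451/50) = 1/(-2565651/50) = -50/2565651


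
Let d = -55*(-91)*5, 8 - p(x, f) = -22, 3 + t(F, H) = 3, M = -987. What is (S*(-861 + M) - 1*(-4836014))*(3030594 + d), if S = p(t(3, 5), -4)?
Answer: 14607612745306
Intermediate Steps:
t(F, H) = 0 (t(F, H) = -3 + 3 = 0)
p(x, f) = 30 (p(x, f) = 8 - 1*(-22) = 8 + 22 = 30)
S = 30
d = 25025 (d = 5005*5 = 25025)
(S*(-861 + M) - 1*(-4836014))*(3030594 + d) = (30*(-861 - 987) - 1*(-4836014))*(3030594 + 25025) = (30*(-1848) + 4836014)*3055619 = (-55440 + 4836014)*3055619 = 4780574*3055619 = 14607612745306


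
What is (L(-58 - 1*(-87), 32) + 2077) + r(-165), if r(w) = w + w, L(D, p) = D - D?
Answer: 1747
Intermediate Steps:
L(D, p) = 0
r(w) = 2*w
(L(-58 - 1*(-87), 32) + 2077) + r(-165) = (0 + 2077) + 2*(-165) = 2077 - 330 = 1747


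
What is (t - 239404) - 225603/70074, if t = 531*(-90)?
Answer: -2236117551/7786 ≈ -2.8720e+5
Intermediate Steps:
t = -47790
(t - 239404) - 225603/70074 = (-47790 - 239404) - 225603/70074 = -287194 - 225603*1/70074 = -287194 - 25067/7786 = -2236117551/7786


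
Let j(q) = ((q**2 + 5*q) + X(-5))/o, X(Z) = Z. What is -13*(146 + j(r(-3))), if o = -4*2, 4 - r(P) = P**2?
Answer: -15249/8 ≈ -1906.1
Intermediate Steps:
r(P) = 4 - P**2
o = -8
j(q) = 5/8 - 5*q/8 - q**2/8 (j(q) = ((q**2 + 5*q) - 5)/(-8) = (-5 + q**2 + 5*q)*(-1/8) = 5/8 - 5*q/8 - q**2/8)
-13*(146 + j(r(-3))) = -13*(146 + (5/8 - 5*(4 - 1*(-3)**2)/8 - (4 - 1*(-3)**2)**2/8)) = -13*(146 + (5/8 - 5*(4 - 1*9)/8 - (4 - 1*9)**2/8)) = -13*(146 + (5/8 - 5*(4 - 9)/8 - (4 - 9)**2/8)) = -13*(146 + (5/8 - 5/8*(-5) - 1/8*(-5)**2)) = -13*(146 + (5/8 + 25/8 - 1/8*25)) = -13*(146 + (5/8 + 25/8 - 25/8)) = -13*(146 + 5/8) = -13*1173/8 = -1*15249/8 = -15249/8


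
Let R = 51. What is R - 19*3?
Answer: -6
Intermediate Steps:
R - 19*3 = 51 - 19*3 = 51 - 57 = -6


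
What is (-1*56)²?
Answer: 3136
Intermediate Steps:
(-1*56)² = (-56)² = 3136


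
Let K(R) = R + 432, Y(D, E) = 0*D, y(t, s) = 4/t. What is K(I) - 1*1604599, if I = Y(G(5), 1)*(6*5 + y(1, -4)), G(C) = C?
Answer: -1604167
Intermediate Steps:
Y(D, E) = 0
I = 0 (I = 0*(6*5 + 4/1) = 0*(30 + 4*1) = 0*(30 + 4) = 0*34 = 0)
K(R) = 432 + R
K(I) - 1*1604599 = (432 + 0) - 1*1604599 = 432 - 1604599 = -1604167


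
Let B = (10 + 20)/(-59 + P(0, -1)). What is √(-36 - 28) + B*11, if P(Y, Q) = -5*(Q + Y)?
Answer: -55/9 + 8*I ≈ -6.1111 + 8.0*I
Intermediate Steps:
P(Y, Q) = -5*Q - 5*Y
B = -5/9 (B = (10 + 20)/(-59 + (-5*(-1) - 5*0)) = 30/(-59 + (5 + 0)) = 30/(-59 + 5) = 30/(-54) = 30*(-1/54) = -5/9 ≈ -0.55556)
√(-36 - 28) + B*11 = √(-36 - 28) - 5/9*11 = √(-64) - 55/9 = 8*I - 55/9 = -55/9 + 8*I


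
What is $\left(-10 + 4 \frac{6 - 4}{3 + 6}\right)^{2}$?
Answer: $\frac{6724}{81} \approx 83.012$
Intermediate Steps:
$\left(-10 + 4 \frac{6 - 4}{3 + 6}\right)^{2} = \left(-10 + 4 \frac{6 - 4}{9}\right)^{2} = \left(-10 + 4 \cdot 2 \cdot \frac{1}{9}\right)^{2} = \left(-10 + 4 \cdot \frac{2}{9}\right)^{2} = \left(-10 + \frac{8}{9}\right)^{2} = \left(- \frac{82}{9}\right)^{2} = \frac{6724}{81}$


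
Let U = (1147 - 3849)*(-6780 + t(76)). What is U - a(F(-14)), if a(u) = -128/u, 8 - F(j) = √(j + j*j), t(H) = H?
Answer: 1068737760/59 - 64*√182/59 ≈ 1.8114e+7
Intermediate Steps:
F(j) = 8 - √(j + j²) (F(j) = 8 - √(j + j*j) = 8 - √(j + j²))
U = 18114208 (U = (1147 - 3849)*(-6780 + 76) = -2702*(-6704) = 18114208)
U - a(F(-14)) = 18114208 - (-128)/(8 - √(-14*(1 - 14))) = 18114208 - (-128)/(8 - √(-14*(-13))) = 18114208 - (-128)/(8 - √182) = 18114208 + 128/(8 - √182)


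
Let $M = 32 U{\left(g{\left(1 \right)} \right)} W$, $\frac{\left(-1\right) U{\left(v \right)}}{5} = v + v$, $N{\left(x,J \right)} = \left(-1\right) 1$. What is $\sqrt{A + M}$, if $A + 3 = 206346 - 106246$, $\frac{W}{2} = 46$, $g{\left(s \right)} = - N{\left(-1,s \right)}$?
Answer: $\sqrt{70657} \approx 265.81$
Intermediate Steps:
$N{\left(x,J \right)} = -1$
$g{\left(s \right)} = 1$ ($g{\left(s \right)} = \left(-1\right) \left(-1\right) = 1$)
$W = 92$ ($W = 2 \cdot 46 = 92$)
$U{\left(v \right)} = - 10 v$ ($U{\left(v \right)} = - 5 \left(v + v\right) = - 5 \cdot 2 v = - 10 v$)
$A = 100097$ ($A = -3 + \left(206346 - 106246\right) = -3 + 100100 = 100097$)
$M = -29440$ ($M = 32 \left(\left(-10\right) 1\right) 92 = 32 \left(-10\right) 92 = \left(-320\right) 92 = -29440$)
$\sqrt{A + M} = \sqrt{100097 - 29440} = \sqrt{70657}$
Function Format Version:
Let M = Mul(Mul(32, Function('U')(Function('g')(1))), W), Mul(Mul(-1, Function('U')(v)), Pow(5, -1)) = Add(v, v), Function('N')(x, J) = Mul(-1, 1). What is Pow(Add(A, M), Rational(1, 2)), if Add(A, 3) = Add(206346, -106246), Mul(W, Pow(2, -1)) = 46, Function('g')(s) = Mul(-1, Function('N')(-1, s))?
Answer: Pow(70657, Rational(1, 2)) ≈ 265.81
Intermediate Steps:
Function('N')(x, J) = -1
Function('g')(s) = 1 (Function('g')(s) = Mul(-1, -1) = 1)
W = 92 (W = Mul(2, 46) = 92)
Function('U')(v) = Mul(-10, v) (Function('U')(v) = Mul(-5, Add(v, v)) = Mul(-5, Mul(2, v)) = Mul(-10, v))
A = 100097 (A = Add(-3, Add(206346, -106246)) = Add(-3, 100100) = 100097)
M = -29440 (M = Mul(Mul(32, Mul(-10, 1)), 92) = Mul(Mul(32, -10), 92) = Mul(-320, 92) = -29440)
Pow(Add(A, M), Rational(1, 2)) = Pow(Add(100097, -29440), Rational(1, 2)) = Pow(70657, Rational(1, 2))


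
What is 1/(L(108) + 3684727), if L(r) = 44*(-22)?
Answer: 1/3683759 ≈ 2.7146e-7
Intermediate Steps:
L(r) = -968
1/(L(108) + 3684727) = 1/(-968 + 3684727) = 1/3683759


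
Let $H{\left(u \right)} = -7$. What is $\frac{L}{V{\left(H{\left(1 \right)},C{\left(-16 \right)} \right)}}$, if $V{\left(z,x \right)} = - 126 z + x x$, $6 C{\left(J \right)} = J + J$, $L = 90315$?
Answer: $\frac{812835}{8194} \approx 99.199$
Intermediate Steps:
$C{\left(J \right)} = \frac{J}{3}$ ($C{\left(J \right)} = \frac{J + J}{6} = \frac{2 J}{6} = \frac{J}{3}$)
$V{\left(z,x \right)} = x^{2} - 126 z$ ($V{\left(z,x \right)} = - 126 z + x^{2} = x^{2} - 126 z$)
$\frac{L}{V{\left(H{\left(1 \right)},C{\left(-16 \right)} \right)}} = \frac{90315}{\left(\frac{1}{3} \left(-16\right)\right)^{2} - -882} = \frac{90315}{\left(- \frac{16}{3}\right)^{2} + 882} = \frac{90315}{\frac{256}{9} + 882} = \frac{90315}{\frac{8194}{9}} = 90315 \cdot \frac{9}{8194} = \frac{812835}{8194}$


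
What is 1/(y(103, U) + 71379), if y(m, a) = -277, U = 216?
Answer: 1/71102 ≈ 1.4064e-5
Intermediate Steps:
1/(y(103, U) + 71379) = 1/(-277 + 71379) = 1/71102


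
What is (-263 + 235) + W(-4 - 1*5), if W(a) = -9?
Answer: -37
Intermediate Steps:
(-263 + 235) + W(-4 - 1*5) = (-263 + 235) - 9 = -28 - 9 = -37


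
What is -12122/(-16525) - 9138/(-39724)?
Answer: 316269889/328219550 ≈ 0.96359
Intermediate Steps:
-12122/(-16525) - 9138/(-39724) = -12122*(-1/16525) - 9138*(-1/39724) = 12122/16525 + 4569/19862 = 316269889/328219550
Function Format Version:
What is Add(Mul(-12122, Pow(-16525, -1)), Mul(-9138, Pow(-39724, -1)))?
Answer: Rational(316269889, 328219550) ≈ 0.96359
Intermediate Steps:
Add(Mul(-12122, Pow(-16525, -1)), Mul(-9138, Pow(-39724, -1))) = Add(Mul(-12122, Rational(-1, 16525)), Mul(-9138, Rational(-1, 39724))) = Add(Rational(12122, 16525), Rational(4569, 19862)) = Rational(316269889, 328219550)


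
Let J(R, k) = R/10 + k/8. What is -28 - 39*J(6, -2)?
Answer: -833/20 ≈ -41.650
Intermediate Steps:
J(R, k) = k/8 + R/10 (J(R, k) = R*(⅒) + k*(⅛) = R/10 + k/8 = k/8 + R/10)
-28 - 39*J(6, -2) = -28 - 39*((⅛)*(-2) + (⅒)*6) = -28 - 39*(-¼ + ⅗) = -28 - 39*7/20 = -28 - 273/20 = -833/20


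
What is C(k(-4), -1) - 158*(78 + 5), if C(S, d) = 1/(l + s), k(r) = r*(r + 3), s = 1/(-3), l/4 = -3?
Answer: -485221/37 ≈ -13114.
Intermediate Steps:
l = -12 (l = 4*(-3) = -12)
s = -⅓ ≈ -0.33333
k(r) = r*(3 + r)
C(S, d) = -3/37 (C(S, d) = 1/(-12 - ⅓) = 1/(-37/3) = -3/37)
C(k(-4), -1) - 158*(78 + 5) = -3/37 - 158*(78 + 5) = -3/37 - 158*83 = -3/37 - 13114 = -485221/37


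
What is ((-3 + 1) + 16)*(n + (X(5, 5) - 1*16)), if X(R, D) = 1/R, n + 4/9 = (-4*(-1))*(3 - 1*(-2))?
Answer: 2366/45 ≈ 52.578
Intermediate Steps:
n = 176/9 (n = -4/9 + (-4*(-1))*(3 - 1*(-2)) = -4/9 + 4*(3 + 2) = -4/9 + 4*5 = -4/9 + 20 = 176/9 ≈ 19.556)
((-3 + 1) + 16)*(n + (X(5, 5) - 1*16)) = ((-3 + 1) + 16)*(176/9 + (1/5 - 1*16)) = (-2 + 16)*(176/9 + (1/5 - 16)) = 14*(176/9 - 79/5) = 14*(169/45) = 2366/45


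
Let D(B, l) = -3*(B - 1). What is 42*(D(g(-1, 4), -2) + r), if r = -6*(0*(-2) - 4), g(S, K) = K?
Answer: 630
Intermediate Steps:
D(B, l) = 3 - 3*B (D(B, l) = -3*(-1 + B) = 3 - 3*B)
r = 24 (r = -6*(0 - 4) = -6*(-4) = 24)
42*(D(g(-1, 4), -2) + r) = 42*((3 - 3*4) + 24) = 42*((3 - 12) + 24) = 42*(-9 + 24) = 42*15 = 630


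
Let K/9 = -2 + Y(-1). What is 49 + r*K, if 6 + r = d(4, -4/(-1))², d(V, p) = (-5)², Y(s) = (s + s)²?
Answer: 11191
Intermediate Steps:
Y(s) = 4*s² (Y(s) = (2*s)² = 4*s²)
d(V, p) = 25
K = 18 (K = 9*(-2 + 4*(-1)²) = 9*(-2 + 4*1) = 9*(-2 + 4) = 9*2 = 18)
r = 619 (r = -6 + 25² = -6 + 625 = 619)
49 + r*K = 49 + 619*18 = 49 + 11142 = 11191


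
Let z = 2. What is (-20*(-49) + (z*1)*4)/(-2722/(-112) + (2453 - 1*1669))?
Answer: 55328/45265 ≈ 1.2223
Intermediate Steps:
(-20*(-49) + (z*1)*4)/(-2722/(-112) + (2453 - 1*1669)) = (-20*(-49) + (2*1)*4)/(-2722/(-112) + (2453 - 1*1669)) = (980 + 2*4)/(-2722*(-1/112) + (2453 - 1669)) = (980 + 8)/(1361/56 + 784) = 988/(45265/56) = 988*(56/45265) = 55328/45265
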